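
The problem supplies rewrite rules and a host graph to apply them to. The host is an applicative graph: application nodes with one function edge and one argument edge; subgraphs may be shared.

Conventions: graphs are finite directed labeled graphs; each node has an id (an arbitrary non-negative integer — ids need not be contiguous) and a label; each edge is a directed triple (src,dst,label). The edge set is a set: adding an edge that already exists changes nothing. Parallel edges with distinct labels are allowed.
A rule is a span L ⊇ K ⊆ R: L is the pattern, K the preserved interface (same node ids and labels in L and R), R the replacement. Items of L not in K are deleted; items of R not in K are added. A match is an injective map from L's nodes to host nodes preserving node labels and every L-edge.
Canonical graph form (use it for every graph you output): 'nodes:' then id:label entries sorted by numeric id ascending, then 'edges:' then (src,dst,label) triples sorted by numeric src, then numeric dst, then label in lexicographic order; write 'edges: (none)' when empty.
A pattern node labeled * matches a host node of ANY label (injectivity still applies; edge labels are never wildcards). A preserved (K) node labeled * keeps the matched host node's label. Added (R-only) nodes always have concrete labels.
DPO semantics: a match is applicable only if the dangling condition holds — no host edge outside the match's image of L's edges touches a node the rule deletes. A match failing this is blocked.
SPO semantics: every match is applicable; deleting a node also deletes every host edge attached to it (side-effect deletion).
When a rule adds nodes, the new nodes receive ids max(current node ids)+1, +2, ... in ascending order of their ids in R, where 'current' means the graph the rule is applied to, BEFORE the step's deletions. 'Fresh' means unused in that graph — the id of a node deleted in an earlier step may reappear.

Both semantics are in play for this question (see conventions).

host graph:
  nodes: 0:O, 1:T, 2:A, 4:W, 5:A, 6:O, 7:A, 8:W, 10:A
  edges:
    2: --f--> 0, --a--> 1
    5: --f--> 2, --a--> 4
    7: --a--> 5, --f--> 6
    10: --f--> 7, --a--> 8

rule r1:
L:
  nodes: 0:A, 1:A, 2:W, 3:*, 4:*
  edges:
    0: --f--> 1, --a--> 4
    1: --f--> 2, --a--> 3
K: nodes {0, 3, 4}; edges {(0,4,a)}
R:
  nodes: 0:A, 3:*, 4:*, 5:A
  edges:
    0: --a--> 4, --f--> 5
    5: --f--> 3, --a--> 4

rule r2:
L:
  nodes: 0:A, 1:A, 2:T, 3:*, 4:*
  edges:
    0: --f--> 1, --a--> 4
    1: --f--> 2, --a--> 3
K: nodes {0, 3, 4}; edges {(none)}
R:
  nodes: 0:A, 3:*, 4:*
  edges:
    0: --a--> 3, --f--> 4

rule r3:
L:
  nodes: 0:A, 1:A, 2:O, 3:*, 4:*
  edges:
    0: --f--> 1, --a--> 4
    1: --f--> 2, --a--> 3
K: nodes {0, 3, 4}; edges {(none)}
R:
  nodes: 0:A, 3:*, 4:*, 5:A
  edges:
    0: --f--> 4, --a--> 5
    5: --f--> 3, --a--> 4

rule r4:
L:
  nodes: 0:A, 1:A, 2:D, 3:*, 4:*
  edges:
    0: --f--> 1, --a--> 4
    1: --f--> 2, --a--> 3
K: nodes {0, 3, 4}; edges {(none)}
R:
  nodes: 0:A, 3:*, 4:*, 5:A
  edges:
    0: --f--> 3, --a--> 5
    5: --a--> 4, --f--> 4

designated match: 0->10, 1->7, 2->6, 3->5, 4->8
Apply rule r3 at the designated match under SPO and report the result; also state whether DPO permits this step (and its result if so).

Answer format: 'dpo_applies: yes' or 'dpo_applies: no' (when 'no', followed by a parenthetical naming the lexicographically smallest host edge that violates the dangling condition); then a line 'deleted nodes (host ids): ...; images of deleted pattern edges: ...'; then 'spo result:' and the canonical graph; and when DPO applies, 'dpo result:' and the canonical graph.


dpo_applies: yes
deleted nodes (host ids): 6, 7; images of deleted pattern edges: (7,5,a); (7,6,f); (10,7,f); (10,8,a)
spo result:
nodes: 0:O, 1:T, 2:A, 4:W, 5:A, 8:W, 10:A, 11:A
edges: (2,0,f); (2,1,a); (5,2,f); (5,4,a); (10,8,f); (10,11,a); (11,5,f); (11,8,a)
dpo result:
nodes: 0:O, 1:T, 2:A, 4:W, 5:A, 8:W, 10:A, 11:A
edges: (2,0,f); (2,1,a); (5,2,f); (5,4,a); (10,8,f); (10,11,a); (11,5,f); (11,8,a)


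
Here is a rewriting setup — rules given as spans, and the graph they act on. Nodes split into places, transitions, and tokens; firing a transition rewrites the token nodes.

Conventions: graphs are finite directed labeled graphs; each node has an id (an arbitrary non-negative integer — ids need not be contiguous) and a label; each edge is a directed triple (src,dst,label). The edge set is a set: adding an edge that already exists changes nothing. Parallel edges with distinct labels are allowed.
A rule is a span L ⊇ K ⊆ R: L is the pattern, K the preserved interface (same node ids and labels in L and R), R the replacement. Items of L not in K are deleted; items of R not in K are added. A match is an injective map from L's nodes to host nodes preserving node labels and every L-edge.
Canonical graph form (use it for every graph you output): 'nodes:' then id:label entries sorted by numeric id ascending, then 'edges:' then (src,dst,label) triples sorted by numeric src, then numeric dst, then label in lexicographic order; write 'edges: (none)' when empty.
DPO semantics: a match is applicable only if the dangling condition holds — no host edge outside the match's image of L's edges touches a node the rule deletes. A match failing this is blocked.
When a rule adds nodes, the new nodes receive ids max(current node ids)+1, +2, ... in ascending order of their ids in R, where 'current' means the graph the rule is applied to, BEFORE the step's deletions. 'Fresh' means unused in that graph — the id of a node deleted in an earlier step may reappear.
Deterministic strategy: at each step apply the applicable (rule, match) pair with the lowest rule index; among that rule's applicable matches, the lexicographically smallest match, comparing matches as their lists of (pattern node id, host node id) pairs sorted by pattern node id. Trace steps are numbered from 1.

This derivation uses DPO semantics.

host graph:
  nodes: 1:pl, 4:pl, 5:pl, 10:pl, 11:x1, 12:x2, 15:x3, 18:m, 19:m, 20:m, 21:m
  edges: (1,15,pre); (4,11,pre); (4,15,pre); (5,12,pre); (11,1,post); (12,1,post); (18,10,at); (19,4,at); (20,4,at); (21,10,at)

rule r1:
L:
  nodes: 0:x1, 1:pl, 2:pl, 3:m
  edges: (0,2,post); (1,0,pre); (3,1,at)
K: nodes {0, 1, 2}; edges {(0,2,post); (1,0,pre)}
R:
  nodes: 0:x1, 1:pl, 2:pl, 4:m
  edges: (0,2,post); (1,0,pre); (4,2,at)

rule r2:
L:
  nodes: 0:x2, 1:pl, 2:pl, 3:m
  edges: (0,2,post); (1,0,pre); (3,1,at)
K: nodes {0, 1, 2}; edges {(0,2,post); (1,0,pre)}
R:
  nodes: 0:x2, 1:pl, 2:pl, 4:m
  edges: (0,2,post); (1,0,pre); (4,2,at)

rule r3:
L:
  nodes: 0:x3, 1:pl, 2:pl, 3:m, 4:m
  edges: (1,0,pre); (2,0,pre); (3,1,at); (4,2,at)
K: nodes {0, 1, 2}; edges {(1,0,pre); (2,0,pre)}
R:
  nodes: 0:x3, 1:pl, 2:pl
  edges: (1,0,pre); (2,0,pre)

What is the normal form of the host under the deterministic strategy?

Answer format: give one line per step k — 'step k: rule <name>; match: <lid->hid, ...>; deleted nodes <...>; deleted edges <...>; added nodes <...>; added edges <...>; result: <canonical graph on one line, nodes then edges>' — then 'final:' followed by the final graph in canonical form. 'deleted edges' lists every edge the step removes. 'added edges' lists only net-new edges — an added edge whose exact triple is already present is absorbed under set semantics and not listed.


step 1: rule r1; match: 0->11, 1->4, 2->1, 3->19; deleted nodes 19; deleted edges (19,4,at); added nodes 22; added edges (22,1,at); result: nodes: 1:pl, 4:pl, 5:pl, 10:pl, 11:x1, 12:x2, 15:x3, 18:m, 20:m, 21:m, 22:m edges: (1,15,pre); (4,11,pre); (4,15,pre); (5,12,pre); (11,1,post); (12,1,post); (18,10,at); (20,4,at); (21,10,at); (22,1,at)
step 2: rule r1; match: 0->11, 1->4, 2->1, 3->20; deleted nodes 20; deleted edges (20,4,at); added nodes 23; added edges (23,1,at); result: nodes: 1:pl, 4:pl, 5:pl, 10:pl, 11:x1, 12:x2, 15:x3, 18:m, 21:m, 22:m, 23:m edges: (1,15,pre); (4,11,pre); (4,15,pre); (5,12,pre); (11,1,post); (12,1,post); (18,10,at); (21,10,at); (22,1,at); (23,1,at)
final:
nodes: 1:pl, 4:pl, 5:pl, 10:pl, 11:x1, 12:x2, 15:x3, 18:m, 21:m, 22:m, 23:m
edges: (1,15,pre); (4,11,pre); (4,15,pre); (5,12,pre); (11,1,post); (12,1,post); (18,10,at); (21,10,at); (22,1,at); (23,1,at)


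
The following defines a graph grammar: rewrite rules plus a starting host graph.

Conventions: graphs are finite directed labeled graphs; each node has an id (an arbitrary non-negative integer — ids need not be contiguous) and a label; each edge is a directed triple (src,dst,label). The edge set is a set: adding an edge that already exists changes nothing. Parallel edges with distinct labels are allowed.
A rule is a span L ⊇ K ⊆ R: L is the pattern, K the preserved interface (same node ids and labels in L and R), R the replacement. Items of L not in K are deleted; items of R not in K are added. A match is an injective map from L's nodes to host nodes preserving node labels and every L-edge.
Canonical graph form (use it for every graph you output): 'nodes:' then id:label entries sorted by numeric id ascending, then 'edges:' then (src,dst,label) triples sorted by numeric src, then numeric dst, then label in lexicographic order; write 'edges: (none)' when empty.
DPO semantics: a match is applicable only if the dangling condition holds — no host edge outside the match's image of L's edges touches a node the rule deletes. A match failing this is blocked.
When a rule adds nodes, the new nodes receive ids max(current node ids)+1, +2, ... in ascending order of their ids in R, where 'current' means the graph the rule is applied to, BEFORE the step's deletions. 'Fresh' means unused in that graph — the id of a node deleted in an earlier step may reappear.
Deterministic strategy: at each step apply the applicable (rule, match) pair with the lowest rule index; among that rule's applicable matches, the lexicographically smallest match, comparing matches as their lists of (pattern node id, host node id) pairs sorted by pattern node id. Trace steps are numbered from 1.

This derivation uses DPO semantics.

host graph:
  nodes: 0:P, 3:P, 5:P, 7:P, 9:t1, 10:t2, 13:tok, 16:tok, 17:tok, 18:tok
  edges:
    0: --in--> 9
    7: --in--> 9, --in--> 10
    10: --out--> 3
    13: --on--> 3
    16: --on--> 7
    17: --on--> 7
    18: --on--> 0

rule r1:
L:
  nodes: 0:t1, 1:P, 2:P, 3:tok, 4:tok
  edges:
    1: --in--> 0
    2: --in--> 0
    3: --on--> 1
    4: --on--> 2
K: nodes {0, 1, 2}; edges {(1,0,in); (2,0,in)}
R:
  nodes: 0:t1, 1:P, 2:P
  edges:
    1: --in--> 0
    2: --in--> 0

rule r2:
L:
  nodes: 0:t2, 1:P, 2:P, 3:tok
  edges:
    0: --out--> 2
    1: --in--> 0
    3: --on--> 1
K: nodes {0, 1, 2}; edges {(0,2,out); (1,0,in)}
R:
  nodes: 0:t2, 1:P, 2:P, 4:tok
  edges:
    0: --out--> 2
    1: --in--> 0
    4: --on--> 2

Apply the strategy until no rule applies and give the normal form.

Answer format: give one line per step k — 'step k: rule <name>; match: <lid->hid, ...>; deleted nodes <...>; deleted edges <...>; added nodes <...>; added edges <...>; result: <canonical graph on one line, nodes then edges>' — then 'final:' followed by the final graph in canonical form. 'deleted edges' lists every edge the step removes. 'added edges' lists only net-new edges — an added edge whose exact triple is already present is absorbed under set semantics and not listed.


step 1: rule r1; match: 0->9, 1->0, 2->7, 3->18, 4->16; deleted nodes 16, 18; deleted edges (16,7,on); (18,0,on); added nodes (none); added edges (none); result: nodes: 0:P, 3:P, 5:P, 7:P, 9:t1, 10:t2, 13:tok, 17:tok edges: (0,9,in); (7,9,in); (7,10,in); (10,3,out); (13,3,on); (17,7,on)
step 2: rule r2; match: 0->10, 1->7, 2->3, 3->17; deleted nodes 17; deleted edges (17,7,on); added nodes 18; added edges (18,3,on); result: nodes: 0:P, 3:P, 5:P, 7:P, 9:t1, 10:t2, 13:tok, 18:tok edges: (0,9,in); (7,9,in); (7,10,in); (10,3,out); (13,3,on); (18,3,on)
final:
nodes: 0:P, 3:P, 5:P, 7:P, 9:t1, 10:t2, 13:tok, 18:tok
edges: (0,9,in); (7,9,in); (7,10,in); (10,3,out); (13,3,on); (18,3,on)


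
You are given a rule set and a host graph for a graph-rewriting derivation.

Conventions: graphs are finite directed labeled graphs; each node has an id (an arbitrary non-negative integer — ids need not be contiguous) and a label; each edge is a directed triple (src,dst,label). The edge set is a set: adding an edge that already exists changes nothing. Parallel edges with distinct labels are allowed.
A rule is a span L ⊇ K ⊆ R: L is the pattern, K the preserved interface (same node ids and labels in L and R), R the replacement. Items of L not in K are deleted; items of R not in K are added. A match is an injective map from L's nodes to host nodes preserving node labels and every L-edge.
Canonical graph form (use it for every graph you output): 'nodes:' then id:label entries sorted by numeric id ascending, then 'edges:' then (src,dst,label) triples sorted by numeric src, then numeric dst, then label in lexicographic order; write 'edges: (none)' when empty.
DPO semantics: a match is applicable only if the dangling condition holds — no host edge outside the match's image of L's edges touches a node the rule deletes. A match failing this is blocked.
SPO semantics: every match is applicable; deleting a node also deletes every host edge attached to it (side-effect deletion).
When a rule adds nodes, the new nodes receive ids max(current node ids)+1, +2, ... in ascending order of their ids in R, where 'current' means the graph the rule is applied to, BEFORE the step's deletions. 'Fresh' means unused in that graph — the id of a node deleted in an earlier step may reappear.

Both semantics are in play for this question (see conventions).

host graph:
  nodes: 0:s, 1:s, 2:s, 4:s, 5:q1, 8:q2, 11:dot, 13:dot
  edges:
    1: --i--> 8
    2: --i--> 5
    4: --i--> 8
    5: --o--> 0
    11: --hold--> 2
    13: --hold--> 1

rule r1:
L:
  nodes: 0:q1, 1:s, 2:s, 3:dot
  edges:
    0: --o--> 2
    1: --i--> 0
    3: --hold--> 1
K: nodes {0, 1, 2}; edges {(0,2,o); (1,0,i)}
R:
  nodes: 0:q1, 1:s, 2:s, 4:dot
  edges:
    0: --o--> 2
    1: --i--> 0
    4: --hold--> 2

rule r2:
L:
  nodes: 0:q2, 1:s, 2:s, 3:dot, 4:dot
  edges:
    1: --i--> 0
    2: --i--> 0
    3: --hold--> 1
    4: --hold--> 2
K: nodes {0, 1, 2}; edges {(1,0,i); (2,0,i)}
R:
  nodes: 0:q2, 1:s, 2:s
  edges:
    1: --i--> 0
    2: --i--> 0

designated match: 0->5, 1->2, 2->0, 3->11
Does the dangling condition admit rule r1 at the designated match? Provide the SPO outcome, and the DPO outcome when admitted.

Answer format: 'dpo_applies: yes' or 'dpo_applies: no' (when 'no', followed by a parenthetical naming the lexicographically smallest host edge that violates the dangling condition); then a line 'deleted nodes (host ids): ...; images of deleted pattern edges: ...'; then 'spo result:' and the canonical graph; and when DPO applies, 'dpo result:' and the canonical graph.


dpo_applies: yes
deleted nodes (host ids): 11; images of deleted pattern edges: (11,2,hold)
spo result:
nodes: 0:s, 1:s, 2:s, 4:s, 5:q1, 8:q2, 13:dot, 14:dot
edges: (1,8,i); (2,5,i); (4,8,i); (5,0,o); (13,1,hold); (14,0,hold)
dpo result:
nodes: 0:s, 1:s, 2:s, 4:s, 5:q1, 8:q2, 13:dot, 14:dot
edges: (1,8,i); (2,5,i); (4,8,i); (5,0,o); (13,1,hold); (14,0,hold)


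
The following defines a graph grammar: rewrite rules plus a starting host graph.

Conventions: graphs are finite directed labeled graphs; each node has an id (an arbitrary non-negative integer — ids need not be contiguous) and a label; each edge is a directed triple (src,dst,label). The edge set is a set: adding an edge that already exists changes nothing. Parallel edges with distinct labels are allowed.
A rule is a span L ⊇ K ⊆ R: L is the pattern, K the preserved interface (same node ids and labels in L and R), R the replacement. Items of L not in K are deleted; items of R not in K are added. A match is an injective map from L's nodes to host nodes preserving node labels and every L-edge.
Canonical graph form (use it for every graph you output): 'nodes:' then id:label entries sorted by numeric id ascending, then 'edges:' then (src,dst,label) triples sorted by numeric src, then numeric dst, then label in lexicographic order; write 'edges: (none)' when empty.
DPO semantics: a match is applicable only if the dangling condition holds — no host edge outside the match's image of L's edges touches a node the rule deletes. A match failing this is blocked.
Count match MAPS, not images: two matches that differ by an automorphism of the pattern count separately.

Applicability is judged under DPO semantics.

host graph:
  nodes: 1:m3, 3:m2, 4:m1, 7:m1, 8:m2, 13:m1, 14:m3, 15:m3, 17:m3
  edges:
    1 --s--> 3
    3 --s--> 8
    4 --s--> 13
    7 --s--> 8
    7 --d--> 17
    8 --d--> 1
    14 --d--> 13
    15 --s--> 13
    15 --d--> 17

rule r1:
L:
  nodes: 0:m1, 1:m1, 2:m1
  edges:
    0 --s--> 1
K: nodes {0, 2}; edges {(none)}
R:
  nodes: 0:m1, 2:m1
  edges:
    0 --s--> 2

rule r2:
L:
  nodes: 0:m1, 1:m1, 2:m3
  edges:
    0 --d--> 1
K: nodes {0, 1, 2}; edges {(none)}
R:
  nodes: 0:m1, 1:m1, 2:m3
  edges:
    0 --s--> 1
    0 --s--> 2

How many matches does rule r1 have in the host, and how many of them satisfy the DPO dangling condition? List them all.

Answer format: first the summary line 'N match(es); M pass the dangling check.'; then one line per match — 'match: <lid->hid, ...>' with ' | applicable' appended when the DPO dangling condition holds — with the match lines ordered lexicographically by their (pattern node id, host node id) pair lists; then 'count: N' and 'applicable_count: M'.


1 match(es); 0 pass the dangling check.
match: 0->4, 1->13, 2->7
count: 1
applicable_count: 0


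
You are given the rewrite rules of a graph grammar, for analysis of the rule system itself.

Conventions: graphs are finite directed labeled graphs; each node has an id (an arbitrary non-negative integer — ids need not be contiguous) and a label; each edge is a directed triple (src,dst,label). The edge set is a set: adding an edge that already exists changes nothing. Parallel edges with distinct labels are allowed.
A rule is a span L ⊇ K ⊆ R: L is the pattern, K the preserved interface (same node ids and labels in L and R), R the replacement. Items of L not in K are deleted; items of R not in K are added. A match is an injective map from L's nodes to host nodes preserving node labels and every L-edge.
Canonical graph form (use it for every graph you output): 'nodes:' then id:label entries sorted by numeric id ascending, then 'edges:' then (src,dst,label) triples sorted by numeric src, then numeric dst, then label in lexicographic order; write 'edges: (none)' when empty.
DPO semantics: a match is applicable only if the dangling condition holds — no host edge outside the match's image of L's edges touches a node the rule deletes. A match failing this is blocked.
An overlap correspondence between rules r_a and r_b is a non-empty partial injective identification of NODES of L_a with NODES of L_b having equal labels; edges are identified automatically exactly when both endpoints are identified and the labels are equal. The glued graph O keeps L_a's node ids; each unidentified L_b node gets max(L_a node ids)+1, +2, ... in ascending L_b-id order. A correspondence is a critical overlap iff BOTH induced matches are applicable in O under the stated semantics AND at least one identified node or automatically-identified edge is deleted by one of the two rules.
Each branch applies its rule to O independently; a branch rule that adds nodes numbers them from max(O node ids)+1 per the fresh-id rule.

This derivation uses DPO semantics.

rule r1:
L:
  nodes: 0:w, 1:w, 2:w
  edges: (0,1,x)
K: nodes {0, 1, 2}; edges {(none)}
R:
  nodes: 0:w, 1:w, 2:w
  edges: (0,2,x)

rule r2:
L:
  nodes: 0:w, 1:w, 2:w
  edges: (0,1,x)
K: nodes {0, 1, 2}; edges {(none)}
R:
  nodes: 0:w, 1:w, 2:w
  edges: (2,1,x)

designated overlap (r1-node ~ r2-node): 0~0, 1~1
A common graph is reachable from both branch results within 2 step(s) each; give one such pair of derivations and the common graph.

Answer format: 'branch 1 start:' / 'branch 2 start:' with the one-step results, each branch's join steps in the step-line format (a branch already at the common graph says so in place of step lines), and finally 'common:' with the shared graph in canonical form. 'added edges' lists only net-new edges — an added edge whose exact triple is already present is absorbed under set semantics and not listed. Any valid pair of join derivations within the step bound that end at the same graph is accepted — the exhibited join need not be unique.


branch 1 start:
nodes: 0:w, 1:w, 2:w, 3:w
edges: (0,2,x)
branch 2 start:
nodes: 0:w, 1:w, 2:w, 3:w
edges: (3,1,x)
branch 1 step 1: rule r1; match: 0->0, 1->2, 2->1; deleted nodes (none); deleted edges (0,2,x); added nodes (none); added edges (0,1,x); result: nodes: 0:w, 1:w, 2:w, 3:w edges: (0,1,x)
branch 2 step 1: rule r2; match: 0->3, 1->1, 2->0; deleted nodes (none); deleted edges (3,1,x); added nodes (none); added edges (0,1,x); result: nodes: 0:w, 1:w, 2:w, 3:w edges: (0,1,x)
common:
nodes: 0:w, 1:w, 2:w, 3:w
edges: (0,1,x)


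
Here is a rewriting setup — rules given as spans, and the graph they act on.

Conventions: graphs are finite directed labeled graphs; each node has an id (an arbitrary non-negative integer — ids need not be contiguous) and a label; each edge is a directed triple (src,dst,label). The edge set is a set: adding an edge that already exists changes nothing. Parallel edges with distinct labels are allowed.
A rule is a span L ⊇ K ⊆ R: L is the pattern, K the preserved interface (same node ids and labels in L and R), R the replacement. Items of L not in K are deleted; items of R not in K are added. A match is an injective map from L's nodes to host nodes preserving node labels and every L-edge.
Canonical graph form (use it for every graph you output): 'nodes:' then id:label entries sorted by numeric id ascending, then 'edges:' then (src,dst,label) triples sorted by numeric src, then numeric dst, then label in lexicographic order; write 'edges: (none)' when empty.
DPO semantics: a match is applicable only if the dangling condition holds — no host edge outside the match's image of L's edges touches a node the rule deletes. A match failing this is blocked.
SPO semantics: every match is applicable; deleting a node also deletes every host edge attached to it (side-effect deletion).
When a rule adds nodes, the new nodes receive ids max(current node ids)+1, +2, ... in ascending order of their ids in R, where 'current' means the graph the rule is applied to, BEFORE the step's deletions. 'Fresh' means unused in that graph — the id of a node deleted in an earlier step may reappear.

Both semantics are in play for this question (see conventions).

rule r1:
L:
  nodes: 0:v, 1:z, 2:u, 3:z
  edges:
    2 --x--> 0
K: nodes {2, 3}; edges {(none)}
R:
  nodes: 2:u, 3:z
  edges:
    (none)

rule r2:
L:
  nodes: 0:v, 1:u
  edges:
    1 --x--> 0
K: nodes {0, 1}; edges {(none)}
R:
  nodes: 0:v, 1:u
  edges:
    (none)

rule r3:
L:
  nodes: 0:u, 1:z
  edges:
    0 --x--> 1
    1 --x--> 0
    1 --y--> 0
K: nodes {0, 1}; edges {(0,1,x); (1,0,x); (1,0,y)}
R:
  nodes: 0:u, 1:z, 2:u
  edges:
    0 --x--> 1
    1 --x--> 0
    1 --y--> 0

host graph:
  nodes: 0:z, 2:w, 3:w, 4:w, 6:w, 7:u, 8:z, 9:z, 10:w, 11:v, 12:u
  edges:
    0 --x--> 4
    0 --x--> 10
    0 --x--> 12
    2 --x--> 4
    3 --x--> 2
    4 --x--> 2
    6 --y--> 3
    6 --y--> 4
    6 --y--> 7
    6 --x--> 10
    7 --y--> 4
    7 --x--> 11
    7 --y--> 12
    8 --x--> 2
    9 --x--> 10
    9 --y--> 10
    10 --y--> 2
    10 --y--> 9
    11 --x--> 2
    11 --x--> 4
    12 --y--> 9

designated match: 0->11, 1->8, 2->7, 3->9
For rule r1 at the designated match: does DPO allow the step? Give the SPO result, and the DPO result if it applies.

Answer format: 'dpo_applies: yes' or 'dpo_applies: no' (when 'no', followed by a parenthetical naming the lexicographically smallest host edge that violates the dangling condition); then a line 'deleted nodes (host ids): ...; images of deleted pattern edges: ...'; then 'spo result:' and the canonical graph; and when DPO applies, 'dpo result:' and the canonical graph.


dpo_applies: no
(the rule deletes node 8, which keeps host edge (8,2,x) outside the match image — the dangling condition fails, DPO blocks; SPO proceeds and side-deletes such edges)
deleted nodes (host ids): 8, 11; images of deleted pattern edges: (7,11,x)
spo result:
nodes: 0:z, 2:w, 3:w, 4:w, 6:w, 7:u, 9:z, 10:w, 12:u
edges: (0,4,x); (0,10,x); (0,12,x); (2,4,x); (3,2,x); (4,2,x); (6,3,y); (6,4,y); (6,7,y); (6,10,x); (7,4,y); (7,12,y); (9,10,x); (9,10,y); (10,2,y); (10,9,y); (12,9,y)


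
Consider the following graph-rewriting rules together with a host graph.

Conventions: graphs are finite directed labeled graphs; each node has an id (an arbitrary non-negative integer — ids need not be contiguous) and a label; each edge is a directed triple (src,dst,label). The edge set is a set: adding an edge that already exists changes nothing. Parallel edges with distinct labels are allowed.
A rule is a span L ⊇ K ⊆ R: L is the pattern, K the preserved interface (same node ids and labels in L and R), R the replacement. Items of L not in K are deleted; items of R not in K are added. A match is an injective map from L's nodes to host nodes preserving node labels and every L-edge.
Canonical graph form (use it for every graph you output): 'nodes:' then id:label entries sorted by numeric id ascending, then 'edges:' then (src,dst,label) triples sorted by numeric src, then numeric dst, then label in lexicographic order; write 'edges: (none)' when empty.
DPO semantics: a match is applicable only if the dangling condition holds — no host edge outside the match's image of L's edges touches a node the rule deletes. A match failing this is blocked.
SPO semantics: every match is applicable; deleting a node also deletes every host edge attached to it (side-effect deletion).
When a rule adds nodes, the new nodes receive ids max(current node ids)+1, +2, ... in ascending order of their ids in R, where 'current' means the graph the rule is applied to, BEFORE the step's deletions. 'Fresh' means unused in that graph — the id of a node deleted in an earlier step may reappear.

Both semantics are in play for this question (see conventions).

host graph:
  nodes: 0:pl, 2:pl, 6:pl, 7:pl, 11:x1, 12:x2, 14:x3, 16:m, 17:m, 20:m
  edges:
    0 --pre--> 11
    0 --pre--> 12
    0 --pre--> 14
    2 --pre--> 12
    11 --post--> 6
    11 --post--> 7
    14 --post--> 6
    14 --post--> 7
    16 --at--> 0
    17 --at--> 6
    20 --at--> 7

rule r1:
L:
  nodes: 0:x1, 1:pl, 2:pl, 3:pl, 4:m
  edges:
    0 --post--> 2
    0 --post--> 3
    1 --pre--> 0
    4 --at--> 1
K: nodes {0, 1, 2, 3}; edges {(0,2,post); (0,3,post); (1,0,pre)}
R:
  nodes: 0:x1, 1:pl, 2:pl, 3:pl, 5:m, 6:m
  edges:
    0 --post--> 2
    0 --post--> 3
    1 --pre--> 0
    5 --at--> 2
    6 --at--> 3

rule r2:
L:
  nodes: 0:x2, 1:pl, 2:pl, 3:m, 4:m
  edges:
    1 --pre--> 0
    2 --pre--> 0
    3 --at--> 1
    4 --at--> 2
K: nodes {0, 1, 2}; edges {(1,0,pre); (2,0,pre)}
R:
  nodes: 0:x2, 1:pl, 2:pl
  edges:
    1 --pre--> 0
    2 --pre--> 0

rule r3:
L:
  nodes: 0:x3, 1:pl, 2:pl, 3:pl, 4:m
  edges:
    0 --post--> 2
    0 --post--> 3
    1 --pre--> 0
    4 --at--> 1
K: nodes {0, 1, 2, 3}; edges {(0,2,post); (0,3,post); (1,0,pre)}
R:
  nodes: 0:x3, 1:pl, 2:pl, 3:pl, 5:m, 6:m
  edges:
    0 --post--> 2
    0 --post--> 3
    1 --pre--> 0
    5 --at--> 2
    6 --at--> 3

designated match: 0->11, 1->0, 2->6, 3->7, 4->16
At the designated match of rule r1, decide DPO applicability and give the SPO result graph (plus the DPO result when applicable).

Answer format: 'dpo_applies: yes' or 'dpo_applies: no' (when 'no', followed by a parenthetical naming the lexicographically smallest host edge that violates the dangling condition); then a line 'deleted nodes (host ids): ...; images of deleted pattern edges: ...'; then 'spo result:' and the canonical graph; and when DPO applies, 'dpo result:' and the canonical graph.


dpo_applies: yes
deleted nodes (host ids): 16; images of deleted pattern edges: (16,0,at)
spo result:
nodes: 0:pl, 2:pl, 6:pl, 7:pl, 11:x1, 12:x2, 14:x3, 17:m, 20:m, 21:m, 22:m
edges: (0,11,pre); (0,12,pre); (0,14,pre); (2,12,pre); (11,6,post); (11,7,post); (14,6,post); (14,7,post); (17,6,at); (20,7,at); (21,6,at); (22,7,at)
dpo result:
nodes: 0:pl, 2:pl, 6:pl, 7:pl, 11:x1, 12:x2, 14:x3, 17:m, 20:m, 21:m, 22:m
edges: (0,11,pre); (0,12,pre); (0,14,pre); (2,12,pre); (11,6,post); (11,7,post); (14,6,post); (14,7,post); (17,6,at); (20,7,at); (21,6,at); (22,7,at)


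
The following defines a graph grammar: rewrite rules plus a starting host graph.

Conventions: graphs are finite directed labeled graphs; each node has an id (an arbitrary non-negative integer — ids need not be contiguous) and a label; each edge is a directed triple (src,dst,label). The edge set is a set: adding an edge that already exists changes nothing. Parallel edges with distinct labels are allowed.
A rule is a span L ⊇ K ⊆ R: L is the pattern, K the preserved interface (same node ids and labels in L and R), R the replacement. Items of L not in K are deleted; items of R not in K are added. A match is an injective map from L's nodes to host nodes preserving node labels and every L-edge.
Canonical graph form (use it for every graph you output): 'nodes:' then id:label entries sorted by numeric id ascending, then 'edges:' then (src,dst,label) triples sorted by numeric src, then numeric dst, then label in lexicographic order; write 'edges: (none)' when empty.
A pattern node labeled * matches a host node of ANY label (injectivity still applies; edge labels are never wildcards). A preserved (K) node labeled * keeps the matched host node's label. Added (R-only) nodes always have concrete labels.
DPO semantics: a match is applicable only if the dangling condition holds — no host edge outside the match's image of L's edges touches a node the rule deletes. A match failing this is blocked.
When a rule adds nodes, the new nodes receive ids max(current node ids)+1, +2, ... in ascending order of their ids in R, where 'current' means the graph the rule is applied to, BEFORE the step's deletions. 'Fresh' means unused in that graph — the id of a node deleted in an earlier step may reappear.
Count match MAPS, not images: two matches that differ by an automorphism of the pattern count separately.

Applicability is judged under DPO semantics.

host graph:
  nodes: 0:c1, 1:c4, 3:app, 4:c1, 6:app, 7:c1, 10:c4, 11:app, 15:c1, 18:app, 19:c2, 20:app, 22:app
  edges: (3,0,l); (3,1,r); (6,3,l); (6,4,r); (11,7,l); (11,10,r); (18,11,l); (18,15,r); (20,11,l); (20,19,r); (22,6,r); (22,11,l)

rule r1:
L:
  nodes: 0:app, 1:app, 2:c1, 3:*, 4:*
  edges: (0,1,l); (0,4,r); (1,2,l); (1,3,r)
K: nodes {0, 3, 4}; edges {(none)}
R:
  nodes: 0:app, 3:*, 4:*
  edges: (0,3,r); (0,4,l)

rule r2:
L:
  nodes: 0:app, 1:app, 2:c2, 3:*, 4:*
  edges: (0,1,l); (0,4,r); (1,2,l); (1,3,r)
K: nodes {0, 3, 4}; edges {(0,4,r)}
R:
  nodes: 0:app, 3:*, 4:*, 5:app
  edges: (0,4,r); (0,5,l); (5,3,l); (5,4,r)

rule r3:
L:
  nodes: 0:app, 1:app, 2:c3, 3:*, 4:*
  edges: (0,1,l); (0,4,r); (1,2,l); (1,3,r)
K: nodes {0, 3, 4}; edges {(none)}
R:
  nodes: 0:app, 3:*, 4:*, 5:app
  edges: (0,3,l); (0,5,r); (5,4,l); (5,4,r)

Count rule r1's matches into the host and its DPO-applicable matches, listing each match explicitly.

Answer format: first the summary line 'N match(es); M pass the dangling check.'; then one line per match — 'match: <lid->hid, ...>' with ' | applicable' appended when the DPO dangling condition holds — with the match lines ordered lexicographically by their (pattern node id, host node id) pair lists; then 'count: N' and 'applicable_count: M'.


4 match(es); 1 pass the dangling check.
match: 0->6, 1->3, 2->0, 3->1, 4->4 | applicable
match: 0->18, 1->11, 2->7, 3->10, 4->15
match: 0->20, 1->11, 2->7, 3->10, 4->19
match: 0->22, 1->11, 2->7, 3->10, 4->6
count: 4
applicable_count: 1


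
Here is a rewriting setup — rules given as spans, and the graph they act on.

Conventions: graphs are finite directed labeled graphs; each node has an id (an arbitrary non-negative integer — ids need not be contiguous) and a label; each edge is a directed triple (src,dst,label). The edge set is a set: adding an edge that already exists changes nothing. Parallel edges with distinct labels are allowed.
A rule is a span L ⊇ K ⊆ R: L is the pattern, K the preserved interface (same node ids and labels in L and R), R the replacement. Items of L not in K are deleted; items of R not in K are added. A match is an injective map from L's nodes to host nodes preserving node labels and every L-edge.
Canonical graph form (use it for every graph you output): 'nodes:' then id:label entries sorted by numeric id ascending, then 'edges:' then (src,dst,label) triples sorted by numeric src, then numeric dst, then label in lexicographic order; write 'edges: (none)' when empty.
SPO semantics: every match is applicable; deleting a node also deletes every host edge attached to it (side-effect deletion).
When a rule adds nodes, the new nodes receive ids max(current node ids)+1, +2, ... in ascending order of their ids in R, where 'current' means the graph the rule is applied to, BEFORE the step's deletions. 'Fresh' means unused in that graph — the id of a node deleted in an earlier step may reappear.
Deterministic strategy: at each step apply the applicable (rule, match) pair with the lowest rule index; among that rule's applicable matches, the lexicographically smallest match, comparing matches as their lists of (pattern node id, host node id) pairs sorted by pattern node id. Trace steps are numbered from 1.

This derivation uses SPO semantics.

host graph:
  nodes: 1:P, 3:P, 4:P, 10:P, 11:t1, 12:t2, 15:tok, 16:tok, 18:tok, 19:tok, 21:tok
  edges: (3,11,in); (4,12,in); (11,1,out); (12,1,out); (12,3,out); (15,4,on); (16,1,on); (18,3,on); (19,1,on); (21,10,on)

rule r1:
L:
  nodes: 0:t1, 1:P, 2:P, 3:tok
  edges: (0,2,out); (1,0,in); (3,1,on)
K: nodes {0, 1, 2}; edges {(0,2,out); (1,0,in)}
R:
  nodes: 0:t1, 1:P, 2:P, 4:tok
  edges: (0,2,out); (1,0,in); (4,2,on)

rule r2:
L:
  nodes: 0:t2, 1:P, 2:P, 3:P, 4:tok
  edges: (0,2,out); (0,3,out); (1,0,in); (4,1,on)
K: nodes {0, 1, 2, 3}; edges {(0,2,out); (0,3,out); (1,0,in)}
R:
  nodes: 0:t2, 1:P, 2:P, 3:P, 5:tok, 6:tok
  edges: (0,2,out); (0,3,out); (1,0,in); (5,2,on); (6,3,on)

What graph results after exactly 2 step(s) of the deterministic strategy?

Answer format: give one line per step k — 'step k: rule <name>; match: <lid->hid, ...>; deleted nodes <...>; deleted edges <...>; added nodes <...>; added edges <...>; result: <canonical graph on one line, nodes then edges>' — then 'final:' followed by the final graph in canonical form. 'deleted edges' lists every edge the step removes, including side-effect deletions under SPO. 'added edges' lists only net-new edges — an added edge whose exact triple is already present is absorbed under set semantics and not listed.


step 1: rule r1; match: 0->11, 1->3, 2->1, 3->18; deleted nodes 18; deleted edges (18,3,on); added nodes 22; added edges (22,1,on); result: nodes: 1:P, 3:P, 4:P, 10:P, 11:t1, 12:t2, 15:tok, 16:tok, 19:tok, 21:tok, 22:tok edges: (3,11,in); (4,12,in); (11,1,out); (12,1,out); (12,3,out); (15,4,on); (16,1,on); (19,1,on); (21,10,on); (22,1,on)
step 2: rule r2; match: 0->12, 1->4, 2->1, 3->3, 4->15; deleted nodes 15; deleted edges (15,4,on); added nodes 23, 24; added edges (23,1,on); (24,3,on); result: nodes: 1:P, 3:P, 4:P, 10:P, 11:t1, 12:t2, 16:tok, 19:tok, 21:tok, 22:tok, 23:tok, 24:tok edges: (3,11,in); (4,12,in); (11,1,out); (12,1,out); (12,3,out); (16,1,on); (19,1,on); (21,10,on); (22,1,on); (23,1,on); (24,3,on)
final:
nodes: 1:P, 3:P, 4:P, 10:P, 11:t1, 12:t2, 16:tok, 19:tok, 21:tok, 22:tok, 23:tok, 24:tok
edges: (3,11,in); (4,12,in); (11,1,out); (12,1,out); (12,3,out); (16,1,on); (19,1,on); (21,10,on); (22,1,on); (23,1,on); (24,3,on)


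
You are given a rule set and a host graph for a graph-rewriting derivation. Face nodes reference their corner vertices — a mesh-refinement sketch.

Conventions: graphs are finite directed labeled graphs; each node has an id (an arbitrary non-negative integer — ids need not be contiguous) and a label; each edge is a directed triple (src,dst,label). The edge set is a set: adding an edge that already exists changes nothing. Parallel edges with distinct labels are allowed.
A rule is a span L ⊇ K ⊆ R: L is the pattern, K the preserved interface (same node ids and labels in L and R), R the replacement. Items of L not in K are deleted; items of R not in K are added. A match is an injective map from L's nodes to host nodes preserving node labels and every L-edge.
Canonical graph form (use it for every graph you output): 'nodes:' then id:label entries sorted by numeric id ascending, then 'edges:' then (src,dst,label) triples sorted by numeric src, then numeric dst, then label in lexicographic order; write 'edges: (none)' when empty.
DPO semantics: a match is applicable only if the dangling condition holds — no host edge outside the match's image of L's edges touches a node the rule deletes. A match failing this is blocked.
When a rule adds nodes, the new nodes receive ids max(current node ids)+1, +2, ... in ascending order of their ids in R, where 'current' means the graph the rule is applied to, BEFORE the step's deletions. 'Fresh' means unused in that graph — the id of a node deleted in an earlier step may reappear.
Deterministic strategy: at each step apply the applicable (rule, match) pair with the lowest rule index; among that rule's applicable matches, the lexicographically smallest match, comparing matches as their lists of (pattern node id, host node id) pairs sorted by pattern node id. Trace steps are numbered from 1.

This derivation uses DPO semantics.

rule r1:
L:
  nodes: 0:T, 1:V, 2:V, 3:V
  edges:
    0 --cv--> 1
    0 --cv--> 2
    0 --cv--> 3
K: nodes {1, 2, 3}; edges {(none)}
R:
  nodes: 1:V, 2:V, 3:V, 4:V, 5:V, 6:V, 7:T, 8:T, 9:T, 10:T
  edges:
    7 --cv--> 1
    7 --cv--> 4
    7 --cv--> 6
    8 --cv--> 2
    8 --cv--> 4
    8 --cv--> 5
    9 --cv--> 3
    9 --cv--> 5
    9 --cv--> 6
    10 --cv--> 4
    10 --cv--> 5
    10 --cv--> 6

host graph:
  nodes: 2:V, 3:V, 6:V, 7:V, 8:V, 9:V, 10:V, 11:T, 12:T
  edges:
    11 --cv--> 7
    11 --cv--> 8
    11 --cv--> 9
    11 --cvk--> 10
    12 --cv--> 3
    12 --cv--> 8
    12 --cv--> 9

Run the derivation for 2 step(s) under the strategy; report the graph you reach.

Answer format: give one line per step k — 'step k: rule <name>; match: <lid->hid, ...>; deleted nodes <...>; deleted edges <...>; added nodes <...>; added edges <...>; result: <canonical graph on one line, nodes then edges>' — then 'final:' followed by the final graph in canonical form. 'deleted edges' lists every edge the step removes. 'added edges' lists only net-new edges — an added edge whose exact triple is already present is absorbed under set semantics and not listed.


step 1: rule r1; match: 0->12, 1->3, 2->8, 3->9; deleted nodes 12; deleted edges (12,3,cv); (12,8,cv); (12,9,cv); added nodes 13, 14, 15, 16, 17, 18, 19; added edges (16,3,cv); (16,13,cv); (16,15,cv); (17,8,cv); (17,13,cv); (17,14,cv); (18,9,cv); (18,14,cv); (18,15,cv); (19,13,cv); (19,14,cv); (19,15,cv); result: nodes: 2:V, 3:V, 6:V, 7:V, 8:V, 9:V, 10:V, 11:T, 13:V, 14:V, 15:V, 16:T, 17:T, 18:T, 19:T edges: (11,7,cv); (11,8,cv); (11,9,cv); (11,10,cvk); (16,3,cv); (16,13,cv); (16,15,cv); (17,8,cv); (17,13,cv); (17,14,cv); (18,9,cv); (18,14,cv); (18,15,cv); (19,13,cv); (19,14,cv); (19,15,cv)
step 2: rule r1; match: 0->16, 1->3, 2->13, 3->15; deleted nodes 16; deleted edges (16,3,cv); (16,13,cv); (16,15,cv); added nodes 20, 21, 22, 23, 24, 25, 26; added edges (23,3,cv); (23,20,cv); (23,22,cv); (24,13,cv); (24,20,cv); (24,21,cv); (25,15,cv); (25,21,cv); (25,22,cv); (26,20,cv); (26,21,cv); (26,22,cv); result: nodes: 2:V, 3:V, 6:V, 7:V, 8:V, 9:V, 10:V, 11:T, 13:V, 14:V, 15:V, 17:T, 18:T, 19:T, 20:V, 21:V, 22:V, 23:T, 24:T, 25:T, 26:T edges: (11,7,cv); (11,8,cv); (11,9,cv); (11,10,cvk); (17,8,cv); (17,13,cv); (17,14,cv); (18,9,cv); (18,14,cv); (18,15,cv); (19,13,cv); (19,14,cv); (19,15,cv); (23,3,cv); (23,20,cv); (23,22,cv); (24,13,cv); (24,20,cv); (24,21,cv); (25,15,cv); (25,21,cv); (25,22,cv); (26,20,cv); (26,21,cv); (26,22,cv)
final:
nodes: 2:V, 3:V, 6:V, 7:V, 8:V, 9:V, 10:V, 11:T, 13:V, 14:V, 15:V, 17:T, 18:T, 19:T, 20:V, 21:V, 22:V, 23:T, 24:T, 25:T, 26:T
edges: (11,7,cv); (11,8,cv); (11,9,cv); (11,10,cvk); (17,8,cv); (17,13,cv); (17,14,cv); (18,9,cv); (18,14,cv); (18,15,cv); (19,13,cv); (19,14,cv); (19,15,cv); (23,3,cv); (23,20,cv); (23,22,cv); (24,13,cv); (24,20,cv); (24,21,cv); (25,15,cv); (25,21,cv); (25,22,cv); (26,20,cv); (26,21,cv); (26,22,cv)
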